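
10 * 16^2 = 2560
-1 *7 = -7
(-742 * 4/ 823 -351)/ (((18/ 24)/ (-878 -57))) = 1091485340/ 2469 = 442075.88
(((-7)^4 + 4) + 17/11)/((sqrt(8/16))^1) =26472*sqrt(2)/11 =3403.37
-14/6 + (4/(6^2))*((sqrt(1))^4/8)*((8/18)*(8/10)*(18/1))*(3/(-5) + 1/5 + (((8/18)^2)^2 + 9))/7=-22978063/10333575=-2.22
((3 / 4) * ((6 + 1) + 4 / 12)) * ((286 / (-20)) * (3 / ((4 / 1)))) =-4719 / 80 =-58.99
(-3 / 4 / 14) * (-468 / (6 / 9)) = 1053 / 28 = 37.61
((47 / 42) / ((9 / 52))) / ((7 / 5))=6110 / 1323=4.62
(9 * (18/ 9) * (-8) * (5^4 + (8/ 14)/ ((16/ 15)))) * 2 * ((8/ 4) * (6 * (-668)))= 10108817280/ 7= 1444116754.29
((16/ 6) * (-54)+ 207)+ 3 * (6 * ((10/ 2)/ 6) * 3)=108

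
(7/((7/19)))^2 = 361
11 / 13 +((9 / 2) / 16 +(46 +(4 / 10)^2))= 491789 / 10400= 47.29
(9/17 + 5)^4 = 78074896/83521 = 934.79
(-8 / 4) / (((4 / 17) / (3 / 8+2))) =-323 / 16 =-20.19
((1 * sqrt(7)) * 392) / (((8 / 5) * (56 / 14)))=245 * sqrt(7) / 4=162.05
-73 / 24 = -3.04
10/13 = 0.77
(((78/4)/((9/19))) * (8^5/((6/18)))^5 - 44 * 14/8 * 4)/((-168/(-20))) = 944803862227729917904157950/21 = 44990660106082377043055140.00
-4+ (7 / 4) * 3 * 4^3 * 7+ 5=2353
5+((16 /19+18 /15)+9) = 1524 /95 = 16.04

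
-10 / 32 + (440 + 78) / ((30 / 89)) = 368741 / 240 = 1536.42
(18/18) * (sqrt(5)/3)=sqrt(5)/3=0.75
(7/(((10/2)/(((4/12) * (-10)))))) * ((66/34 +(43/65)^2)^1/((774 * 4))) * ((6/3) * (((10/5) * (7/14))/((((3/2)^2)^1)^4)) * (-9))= 153088768/60790453425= 0.00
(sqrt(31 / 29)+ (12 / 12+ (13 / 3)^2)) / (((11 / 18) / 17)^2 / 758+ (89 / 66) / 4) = 195184242 * sqrt(899) / 1908231349+ 3860310564 / 65801081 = 61.73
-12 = -12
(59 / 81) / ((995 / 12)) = 236 / 26865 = 0.01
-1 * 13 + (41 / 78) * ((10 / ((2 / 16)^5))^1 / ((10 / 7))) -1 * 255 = 4691756 / 39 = 120301.44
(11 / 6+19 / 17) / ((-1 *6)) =-301 / 612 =-0.49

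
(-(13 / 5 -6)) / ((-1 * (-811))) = 17 / 4055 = 0.00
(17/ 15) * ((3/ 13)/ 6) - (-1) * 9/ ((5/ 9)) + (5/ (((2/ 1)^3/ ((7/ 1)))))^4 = 382.61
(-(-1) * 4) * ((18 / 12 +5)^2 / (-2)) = -169 / 2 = -84.50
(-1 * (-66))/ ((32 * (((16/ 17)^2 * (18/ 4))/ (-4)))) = -3179/ 1536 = -2.07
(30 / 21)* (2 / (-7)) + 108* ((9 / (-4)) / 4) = -11987 / 196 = -61.16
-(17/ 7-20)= 123/ 7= 17.57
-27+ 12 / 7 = -177 / 7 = -25.29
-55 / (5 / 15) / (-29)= 165 / 29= 5.69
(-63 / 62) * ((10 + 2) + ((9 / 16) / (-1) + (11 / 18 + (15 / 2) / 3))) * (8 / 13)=-14665 / 1612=-9.10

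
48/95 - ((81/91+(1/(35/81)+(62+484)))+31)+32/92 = -115195317/198835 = -579.35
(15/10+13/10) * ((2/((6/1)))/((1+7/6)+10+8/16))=7/95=0.07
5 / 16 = 0.31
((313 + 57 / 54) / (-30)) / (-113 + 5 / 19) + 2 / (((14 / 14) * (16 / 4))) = 685747 / 1156680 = 0.59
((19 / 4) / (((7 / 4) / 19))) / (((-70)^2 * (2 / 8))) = 361 / 8575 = 0.04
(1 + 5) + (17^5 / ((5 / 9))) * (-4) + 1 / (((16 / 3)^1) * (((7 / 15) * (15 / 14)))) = -408918561 / 40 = -10222964.02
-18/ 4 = -9/ 2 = -4.50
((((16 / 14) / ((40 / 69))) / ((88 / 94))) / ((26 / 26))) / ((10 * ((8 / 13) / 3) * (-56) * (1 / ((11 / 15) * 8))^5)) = -13167998272 / 103359375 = -127.40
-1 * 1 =-1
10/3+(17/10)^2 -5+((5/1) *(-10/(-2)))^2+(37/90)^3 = 456567463/729000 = 626.29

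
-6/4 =-3/2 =-1.50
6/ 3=2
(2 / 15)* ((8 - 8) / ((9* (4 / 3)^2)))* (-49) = 0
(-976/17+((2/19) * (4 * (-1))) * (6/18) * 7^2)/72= -7787/8721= -0.89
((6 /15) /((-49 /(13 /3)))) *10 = -52 /147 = -0.35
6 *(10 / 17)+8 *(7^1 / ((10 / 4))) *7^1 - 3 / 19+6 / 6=260292 / 1615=161.17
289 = 289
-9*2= -18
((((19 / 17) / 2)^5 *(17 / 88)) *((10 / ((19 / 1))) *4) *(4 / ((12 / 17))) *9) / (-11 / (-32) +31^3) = 1954815 / 51520434889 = 0.00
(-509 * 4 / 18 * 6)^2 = 4145296 / 9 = 460588.44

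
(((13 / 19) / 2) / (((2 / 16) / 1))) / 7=52 / 133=0.39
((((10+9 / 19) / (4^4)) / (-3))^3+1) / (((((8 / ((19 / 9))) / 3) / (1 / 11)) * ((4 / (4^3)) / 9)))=3107015082089 / 299800461312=10.36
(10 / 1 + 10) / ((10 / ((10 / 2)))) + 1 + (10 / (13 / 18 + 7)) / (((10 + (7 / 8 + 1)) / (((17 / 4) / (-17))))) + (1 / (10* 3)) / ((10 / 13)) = 8728033 / 792300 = 11.02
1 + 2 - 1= 2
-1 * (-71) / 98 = 71 / 98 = 0.72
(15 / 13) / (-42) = -5 / 182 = -0.03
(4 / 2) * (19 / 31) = 1.23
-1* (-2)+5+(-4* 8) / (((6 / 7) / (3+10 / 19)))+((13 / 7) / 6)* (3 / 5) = -496609 / 3990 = -124.46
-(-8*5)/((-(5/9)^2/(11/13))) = -7128/65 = -109.66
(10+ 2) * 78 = 936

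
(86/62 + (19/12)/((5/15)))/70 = 761/8680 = 0.09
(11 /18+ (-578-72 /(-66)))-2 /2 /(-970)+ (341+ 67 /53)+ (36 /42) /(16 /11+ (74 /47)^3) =-472053423763049 /2018419423020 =-233.87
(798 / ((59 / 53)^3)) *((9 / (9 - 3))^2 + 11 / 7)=908000823 / 410758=2210.55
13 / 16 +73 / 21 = 1441 / 336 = 4.29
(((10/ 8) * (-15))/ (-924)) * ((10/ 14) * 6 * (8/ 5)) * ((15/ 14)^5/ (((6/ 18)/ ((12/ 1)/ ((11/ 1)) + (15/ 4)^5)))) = 437.73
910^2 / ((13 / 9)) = 573300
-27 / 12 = -9 / 4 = -2.25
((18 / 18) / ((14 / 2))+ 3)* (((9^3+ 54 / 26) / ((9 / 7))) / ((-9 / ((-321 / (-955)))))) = -828608 / 12415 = -66.74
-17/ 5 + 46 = 213/ 5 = 42.60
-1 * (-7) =7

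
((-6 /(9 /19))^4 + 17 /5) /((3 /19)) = 198114083 /1215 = 163056.86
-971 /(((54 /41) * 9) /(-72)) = 159244 /27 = 5897.93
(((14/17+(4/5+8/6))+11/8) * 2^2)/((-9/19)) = -167903/4590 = -36.58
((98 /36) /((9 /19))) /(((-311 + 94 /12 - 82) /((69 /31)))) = -21413 /644769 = -0.03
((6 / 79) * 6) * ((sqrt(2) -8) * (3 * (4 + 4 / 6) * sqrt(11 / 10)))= 252 * sqrt(110) * (-8 + sqrt(2)) / 395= -44.07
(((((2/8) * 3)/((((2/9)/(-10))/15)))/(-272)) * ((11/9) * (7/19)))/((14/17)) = 2475/2432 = 1.02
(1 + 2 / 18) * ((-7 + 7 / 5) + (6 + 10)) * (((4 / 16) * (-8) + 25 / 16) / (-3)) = 91 / 54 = 1.69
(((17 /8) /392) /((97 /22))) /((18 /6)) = 187 /456288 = 0.00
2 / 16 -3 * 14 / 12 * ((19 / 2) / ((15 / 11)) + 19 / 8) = -7817 / 240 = -32.57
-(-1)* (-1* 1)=-1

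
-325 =-325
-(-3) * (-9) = -27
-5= -5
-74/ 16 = -37/ 8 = -4.62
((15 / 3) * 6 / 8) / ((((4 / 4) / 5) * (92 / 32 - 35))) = -150 / 257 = -0.58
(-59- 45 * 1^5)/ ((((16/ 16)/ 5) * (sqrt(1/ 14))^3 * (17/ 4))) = -29120 * sqrt(14)/ 17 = -6409.24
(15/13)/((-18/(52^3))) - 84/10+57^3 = 2642569/15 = 176171.27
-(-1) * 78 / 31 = 78 / 31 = 2.52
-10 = -10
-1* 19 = -19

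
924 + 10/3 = 2782/3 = 927.33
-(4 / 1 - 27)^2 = -529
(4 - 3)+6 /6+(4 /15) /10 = 152 /75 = 2.03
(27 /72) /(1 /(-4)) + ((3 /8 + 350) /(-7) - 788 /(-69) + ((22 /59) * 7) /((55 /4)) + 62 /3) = -7324407 /379960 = -19.28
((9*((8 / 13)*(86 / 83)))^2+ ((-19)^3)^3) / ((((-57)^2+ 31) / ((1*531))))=-39897879528209782725 / 763742096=-52239990092.43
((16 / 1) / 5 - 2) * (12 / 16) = 9 / 10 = 0.90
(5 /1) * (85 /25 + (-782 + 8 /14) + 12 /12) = -27196 /7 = -3885.14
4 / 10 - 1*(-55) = 277 / 5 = 55.40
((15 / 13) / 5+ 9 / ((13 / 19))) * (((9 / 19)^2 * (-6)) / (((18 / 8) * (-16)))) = 2349 / 4693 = 0.50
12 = 12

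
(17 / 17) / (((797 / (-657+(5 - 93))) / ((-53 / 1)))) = 39485 / 797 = 49.54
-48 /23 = -2.09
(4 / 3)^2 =16 / 9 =1.78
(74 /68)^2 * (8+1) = 12321 /1156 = 10.66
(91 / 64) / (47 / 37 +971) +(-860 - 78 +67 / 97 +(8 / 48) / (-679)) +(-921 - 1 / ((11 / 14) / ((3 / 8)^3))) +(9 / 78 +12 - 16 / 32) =-25536680501357 / 13827830016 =-1846.76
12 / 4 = 3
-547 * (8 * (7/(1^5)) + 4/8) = -61811/2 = -30905.50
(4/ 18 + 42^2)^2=252110884/ 81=3112480.05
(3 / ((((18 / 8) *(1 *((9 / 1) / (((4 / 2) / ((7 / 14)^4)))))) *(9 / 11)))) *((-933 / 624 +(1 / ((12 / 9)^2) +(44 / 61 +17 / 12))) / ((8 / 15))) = 2523290 / 192699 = 13.09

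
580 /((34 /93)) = 26970 /17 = 1586.47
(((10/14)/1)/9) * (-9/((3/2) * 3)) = -10/63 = -0.16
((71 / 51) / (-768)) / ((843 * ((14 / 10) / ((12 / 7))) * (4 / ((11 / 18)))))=-0.00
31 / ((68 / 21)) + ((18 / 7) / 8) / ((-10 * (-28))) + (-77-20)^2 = 1255307633 / 133280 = 9418.57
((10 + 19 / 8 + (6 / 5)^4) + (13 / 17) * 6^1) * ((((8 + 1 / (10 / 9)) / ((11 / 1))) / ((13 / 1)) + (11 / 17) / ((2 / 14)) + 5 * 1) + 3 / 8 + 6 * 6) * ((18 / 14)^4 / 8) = 47453856823599327 / 158761803200000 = 298.90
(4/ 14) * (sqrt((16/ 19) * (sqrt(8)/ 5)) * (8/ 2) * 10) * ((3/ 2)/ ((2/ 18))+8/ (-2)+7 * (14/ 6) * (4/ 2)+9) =9824 * 2^(3/ 4) * sqrt(95)/ 399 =403.60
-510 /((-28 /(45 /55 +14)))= 41565 /154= 269.90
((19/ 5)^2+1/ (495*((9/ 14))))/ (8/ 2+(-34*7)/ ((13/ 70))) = -4182373/ 369943200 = -0.01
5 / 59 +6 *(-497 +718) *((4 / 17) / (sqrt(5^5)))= 5 / 59 +312 *sqrt(5) / 125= 5.67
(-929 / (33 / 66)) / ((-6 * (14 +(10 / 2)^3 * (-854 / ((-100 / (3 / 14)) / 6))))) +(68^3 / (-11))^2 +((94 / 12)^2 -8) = 9869743702645381 / 12079188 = 817086686.84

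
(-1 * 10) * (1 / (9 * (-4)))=5 / 18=0.28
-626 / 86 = -313 / 43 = -7.28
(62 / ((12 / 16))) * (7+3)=2480 / 3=826.67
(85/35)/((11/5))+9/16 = 2053/1232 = 1.67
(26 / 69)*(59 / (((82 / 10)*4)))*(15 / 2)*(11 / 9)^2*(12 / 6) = 2320175 / 152766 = 15.19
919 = 919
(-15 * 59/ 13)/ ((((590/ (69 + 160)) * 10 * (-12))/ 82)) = 9389/ 520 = 18.06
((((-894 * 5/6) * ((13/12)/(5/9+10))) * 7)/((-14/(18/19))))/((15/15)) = 52299/1444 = 36.22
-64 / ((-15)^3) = 64 / 3375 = 0.02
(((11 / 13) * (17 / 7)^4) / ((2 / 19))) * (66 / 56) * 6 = 1728133011 / 873964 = 1977.35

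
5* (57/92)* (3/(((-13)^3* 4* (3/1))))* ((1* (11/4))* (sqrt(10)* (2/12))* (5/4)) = -5225* sqrt(10)/25871872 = -0.00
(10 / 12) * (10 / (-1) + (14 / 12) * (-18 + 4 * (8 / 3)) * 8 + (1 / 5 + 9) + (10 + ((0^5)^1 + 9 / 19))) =-50249 / 1026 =-48.98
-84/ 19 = -4.42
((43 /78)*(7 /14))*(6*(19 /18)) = 817 /468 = 1.75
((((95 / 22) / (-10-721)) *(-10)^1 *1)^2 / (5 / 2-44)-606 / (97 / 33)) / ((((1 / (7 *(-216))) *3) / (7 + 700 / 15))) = 2902820059448205792 / 520558989731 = 5576351.80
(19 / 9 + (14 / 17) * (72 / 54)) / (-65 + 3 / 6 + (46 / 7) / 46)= -6874 / 137853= -0.05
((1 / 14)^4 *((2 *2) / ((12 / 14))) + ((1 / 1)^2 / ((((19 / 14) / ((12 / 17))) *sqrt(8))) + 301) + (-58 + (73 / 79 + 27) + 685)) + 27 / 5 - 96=42 *sqrt(2) / 323 + 2813722691 / 3251640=865.51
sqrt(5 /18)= sqrt(10) /6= 0.53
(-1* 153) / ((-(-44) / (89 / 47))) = -13617 / 2068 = -6.58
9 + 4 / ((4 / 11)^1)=20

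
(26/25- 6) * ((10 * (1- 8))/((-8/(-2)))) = 434/5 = 86.80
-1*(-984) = 984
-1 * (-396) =396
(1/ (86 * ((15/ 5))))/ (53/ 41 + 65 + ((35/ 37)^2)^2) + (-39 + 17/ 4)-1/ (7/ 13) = -681684280092761/ 18621648745476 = -36.61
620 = 620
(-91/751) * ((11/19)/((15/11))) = -11011/214035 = -0.05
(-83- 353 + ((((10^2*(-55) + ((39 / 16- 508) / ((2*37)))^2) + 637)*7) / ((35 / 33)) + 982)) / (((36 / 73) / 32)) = -1776188377647 / 876160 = -2027242.03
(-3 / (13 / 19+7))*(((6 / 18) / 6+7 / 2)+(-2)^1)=-133 / 219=-0.61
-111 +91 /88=-109.97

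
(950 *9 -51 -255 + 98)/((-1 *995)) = -8342/995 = -8.38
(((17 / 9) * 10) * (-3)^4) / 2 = 765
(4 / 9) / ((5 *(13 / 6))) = 0.04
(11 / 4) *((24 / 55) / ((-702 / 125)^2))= 3125 / 82134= 0.04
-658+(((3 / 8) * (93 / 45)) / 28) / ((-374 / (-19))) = -275622451 / 418880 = -658.00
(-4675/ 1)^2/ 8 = 21855625/ 8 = 2731953.12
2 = 2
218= 218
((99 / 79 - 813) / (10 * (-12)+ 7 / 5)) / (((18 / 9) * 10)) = 16032 / 46847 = 0.34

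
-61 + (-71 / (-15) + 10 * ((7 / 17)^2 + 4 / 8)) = -214891 / 4335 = -49.57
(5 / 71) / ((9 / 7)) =35 / 639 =0.05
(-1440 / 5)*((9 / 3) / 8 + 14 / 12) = -444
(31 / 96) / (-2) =-0.16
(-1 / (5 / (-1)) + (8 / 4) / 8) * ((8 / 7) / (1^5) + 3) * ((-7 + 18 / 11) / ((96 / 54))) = -138591 / 24640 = -5.62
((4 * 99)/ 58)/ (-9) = -22/ 29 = -0.76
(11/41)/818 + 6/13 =201371/435994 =0.46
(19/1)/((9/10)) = 21.11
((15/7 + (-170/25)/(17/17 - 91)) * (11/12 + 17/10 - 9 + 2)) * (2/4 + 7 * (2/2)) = -459461/6300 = -72.93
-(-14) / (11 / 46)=644 / 11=58.55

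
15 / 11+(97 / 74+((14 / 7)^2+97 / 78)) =125683 / 15873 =7.92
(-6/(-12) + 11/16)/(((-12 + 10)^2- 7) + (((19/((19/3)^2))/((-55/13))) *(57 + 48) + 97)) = 3971/275024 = 0.01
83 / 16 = 5.19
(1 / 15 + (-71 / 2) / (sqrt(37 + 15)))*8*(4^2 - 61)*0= 0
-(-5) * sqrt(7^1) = 5 * sqrt(7) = 13.23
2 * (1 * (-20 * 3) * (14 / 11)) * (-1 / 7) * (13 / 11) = 3120 / 121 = 25.79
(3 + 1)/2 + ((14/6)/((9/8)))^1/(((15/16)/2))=2602/405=6.42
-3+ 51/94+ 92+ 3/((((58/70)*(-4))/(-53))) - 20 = 640701/5452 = 117.52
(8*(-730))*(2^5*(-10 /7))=1868800 /7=266971.43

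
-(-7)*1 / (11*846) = 7 / 9306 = 0.00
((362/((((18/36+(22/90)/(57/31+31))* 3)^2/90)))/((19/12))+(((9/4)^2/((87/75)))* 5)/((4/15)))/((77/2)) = 6098380502367375/26201776507808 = 232.75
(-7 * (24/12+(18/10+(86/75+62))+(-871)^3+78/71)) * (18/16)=36945651684207/7100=5203612913.27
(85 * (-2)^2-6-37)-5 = 292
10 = 10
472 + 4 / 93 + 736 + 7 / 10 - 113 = 1019041 / 930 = 1095.74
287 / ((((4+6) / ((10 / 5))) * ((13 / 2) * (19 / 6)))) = 3444 / 1235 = 2.79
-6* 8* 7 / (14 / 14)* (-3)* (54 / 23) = 54432 / 23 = 2366.61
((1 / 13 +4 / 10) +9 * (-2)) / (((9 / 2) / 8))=-18224 / 585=-31.15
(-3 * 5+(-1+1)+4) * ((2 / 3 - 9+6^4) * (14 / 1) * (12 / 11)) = -216328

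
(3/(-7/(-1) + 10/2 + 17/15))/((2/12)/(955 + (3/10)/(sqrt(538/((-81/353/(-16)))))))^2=2088585 * sqrt(189914)/37413058 + 22447538534219049/2993044640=7499925.34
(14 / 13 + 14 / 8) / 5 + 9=2487 / 260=9.57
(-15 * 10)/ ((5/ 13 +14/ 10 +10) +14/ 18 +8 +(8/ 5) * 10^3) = -87750/ 948029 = -0.09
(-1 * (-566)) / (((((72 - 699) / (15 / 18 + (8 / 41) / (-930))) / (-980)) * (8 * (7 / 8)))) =83907236 / 796917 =105.29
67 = 67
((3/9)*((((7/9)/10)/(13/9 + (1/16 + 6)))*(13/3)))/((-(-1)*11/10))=1456/107019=0.01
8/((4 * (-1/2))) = -4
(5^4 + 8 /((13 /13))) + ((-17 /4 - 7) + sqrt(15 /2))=sqrt(30) /2 + 2487 /4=624.49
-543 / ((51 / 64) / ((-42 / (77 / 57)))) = 3961728 / 187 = 21185.71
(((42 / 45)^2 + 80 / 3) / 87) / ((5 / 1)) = 6196 / 97875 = 0.06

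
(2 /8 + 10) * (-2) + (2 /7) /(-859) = -246537 /12026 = -20.50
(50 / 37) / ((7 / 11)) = 550 / 259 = 2.12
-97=-97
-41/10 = -4.10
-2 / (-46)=1 / 23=0.04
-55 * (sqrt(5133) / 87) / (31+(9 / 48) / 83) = -73040 * sqrt(5133) / 3581877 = -1.46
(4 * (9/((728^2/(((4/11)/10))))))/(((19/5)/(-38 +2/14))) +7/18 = 339201419/872287416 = 0.39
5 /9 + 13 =122 /9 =13.56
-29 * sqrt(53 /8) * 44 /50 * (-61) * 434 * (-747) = -3154284441 * sqrt(106) /25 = -1299013838.56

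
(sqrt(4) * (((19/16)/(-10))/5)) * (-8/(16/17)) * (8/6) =323/600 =0.54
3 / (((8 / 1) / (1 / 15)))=1 / 40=0.02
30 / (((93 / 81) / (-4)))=-3240 / 31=-104.52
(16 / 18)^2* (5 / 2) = 1.98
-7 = -7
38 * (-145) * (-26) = 143260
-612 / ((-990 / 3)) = 102 / 55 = 1.85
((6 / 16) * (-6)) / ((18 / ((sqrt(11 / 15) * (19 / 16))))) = -19 * sqrt(165) / 1920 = -0.13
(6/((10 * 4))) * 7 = 21/20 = 1.05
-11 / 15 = -0.73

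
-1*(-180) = 180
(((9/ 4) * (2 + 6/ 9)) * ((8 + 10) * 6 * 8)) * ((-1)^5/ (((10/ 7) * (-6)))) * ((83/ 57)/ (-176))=-5229/ 1045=-5.00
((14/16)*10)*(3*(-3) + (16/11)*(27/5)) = -441/44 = -10.02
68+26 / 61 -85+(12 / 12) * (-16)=-1987 / 61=-32.57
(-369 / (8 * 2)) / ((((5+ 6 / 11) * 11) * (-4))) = 369 / 3904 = 0.09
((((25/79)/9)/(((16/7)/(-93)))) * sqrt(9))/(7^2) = -775/8848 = -0.09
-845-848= -1693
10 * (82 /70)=82 /7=11.71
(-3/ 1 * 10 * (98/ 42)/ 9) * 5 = -350/ 9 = -38.89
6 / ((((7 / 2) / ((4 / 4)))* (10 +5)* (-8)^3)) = -0.00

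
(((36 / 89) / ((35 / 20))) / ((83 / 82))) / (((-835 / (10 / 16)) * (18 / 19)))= -1558 / 8635403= -0.00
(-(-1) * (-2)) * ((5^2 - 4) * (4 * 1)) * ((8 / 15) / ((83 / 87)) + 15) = -1084776 / 415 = -2613.92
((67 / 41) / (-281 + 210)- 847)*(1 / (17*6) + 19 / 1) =-2390480638 / 148461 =-16101.74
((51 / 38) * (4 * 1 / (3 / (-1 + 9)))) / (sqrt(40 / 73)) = 68 * sqrt(730) / 95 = 19.34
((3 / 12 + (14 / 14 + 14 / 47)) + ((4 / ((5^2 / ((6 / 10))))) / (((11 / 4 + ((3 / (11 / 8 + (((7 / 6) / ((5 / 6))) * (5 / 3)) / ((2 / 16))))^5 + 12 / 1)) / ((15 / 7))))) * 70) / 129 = 1201432553577555943 / 61401066609767318540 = 0.02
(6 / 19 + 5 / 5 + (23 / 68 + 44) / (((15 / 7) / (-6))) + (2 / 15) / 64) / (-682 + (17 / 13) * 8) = 0.18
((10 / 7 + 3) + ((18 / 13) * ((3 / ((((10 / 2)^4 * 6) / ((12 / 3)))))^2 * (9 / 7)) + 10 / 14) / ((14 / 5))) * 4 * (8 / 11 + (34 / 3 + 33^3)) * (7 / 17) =368686214208558 / 1329453125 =277321.71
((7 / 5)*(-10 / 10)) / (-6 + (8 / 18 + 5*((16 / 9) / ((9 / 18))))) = -63 / 550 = -0.11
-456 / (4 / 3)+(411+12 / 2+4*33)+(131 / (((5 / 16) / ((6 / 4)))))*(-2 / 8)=249 / 5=49.80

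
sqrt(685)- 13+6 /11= -137 /11+sqrt(685)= 13.72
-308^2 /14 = -6776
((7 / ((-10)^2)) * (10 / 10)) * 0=0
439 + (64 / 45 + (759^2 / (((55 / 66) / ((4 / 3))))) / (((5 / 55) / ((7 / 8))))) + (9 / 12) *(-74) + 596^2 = 830452349 / 90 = 9227248.32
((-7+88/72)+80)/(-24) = -167/54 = -3.09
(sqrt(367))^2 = 367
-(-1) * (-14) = -14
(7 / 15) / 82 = 7 / 1230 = 0.01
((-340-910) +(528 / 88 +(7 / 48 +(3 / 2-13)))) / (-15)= 60257 / 720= 83.69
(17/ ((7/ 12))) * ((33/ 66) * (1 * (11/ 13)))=1122/ 91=12.33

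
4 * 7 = 28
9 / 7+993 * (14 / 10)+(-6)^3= 41142 / 35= 1175.49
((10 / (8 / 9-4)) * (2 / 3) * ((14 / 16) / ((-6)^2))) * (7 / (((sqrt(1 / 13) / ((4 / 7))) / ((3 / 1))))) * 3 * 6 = -45 * sqrt(13) / 4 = -40.56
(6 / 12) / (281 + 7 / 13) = 13 / 7320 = 0.00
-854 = -854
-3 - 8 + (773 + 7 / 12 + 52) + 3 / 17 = 166211 / 204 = 814.76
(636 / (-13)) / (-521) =636 / 6773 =0.09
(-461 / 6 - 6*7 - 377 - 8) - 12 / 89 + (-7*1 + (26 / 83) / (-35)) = -792663469 / 1551270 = -510.98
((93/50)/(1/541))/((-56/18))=-452817/1400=-323.44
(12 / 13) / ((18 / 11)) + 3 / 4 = 205 / 156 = 1.31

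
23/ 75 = 0.31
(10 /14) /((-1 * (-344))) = 5 /2408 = 0.00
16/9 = 1.78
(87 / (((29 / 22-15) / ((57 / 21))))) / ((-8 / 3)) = 54549 / 8428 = 6.47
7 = 7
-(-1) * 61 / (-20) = -61 / 20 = -3.05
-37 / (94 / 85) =-3145 / 94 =-33.46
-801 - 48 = -849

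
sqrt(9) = 3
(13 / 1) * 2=26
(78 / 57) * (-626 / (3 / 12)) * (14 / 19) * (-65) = 59244640 / 361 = 164112.58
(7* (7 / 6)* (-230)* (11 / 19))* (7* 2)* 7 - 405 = -6097615 / 57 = -106975.70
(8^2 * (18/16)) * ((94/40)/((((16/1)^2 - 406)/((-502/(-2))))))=-35391/125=-283.13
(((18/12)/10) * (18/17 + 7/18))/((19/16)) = 886/4845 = 0.18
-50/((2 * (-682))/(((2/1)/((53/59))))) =1475/18073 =0.08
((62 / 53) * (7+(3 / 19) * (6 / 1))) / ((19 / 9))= 84258 / 19133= 4.40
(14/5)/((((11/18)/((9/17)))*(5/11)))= 2268/425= 5.34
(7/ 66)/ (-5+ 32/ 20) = -0.03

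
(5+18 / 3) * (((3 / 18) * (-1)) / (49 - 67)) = 11 / 108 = 0.10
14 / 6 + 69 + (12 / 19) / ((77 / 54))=71.78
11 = 11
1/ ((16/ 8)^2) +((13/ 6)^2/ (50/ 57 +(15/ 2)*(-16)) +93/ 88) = 567977/ 448140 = 1.27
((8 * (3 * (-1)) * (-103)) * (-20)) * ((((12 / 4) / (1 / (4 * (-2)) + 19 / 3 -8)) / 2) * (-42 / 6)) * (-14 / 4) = 43606080 / 43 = 1014094.88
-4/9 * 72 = -32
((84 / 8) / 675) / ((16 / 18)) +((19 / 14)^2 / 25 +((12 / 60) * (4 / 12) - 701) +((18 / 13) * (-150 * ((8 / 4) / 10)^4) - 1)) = -536742163 / 764400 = -702.17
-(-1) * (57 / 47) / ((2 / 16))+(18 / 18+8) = 879 / 47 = 18.70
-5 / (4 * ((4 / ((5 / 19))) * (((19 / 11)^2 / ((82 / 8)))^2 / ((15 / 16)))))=-0.91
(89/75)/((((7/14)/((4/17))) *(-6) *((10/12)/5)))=-712/1275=-0.56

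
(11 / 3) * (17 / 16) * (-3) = -187 / 16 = -11.69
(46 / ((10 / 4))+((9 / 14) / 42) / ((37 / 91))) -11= 38527 / 5180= 7.44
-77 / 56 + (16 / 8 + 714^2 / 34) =119957 / 8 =14994.62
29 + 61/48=1453/48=30.27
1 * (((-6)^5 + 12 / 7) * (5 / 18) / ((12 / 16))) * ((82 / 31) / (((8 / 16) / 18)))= -59499200 / 217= -274189.86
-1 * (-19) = 19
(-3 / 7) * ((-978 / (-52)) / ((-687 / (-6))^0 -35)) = 1467 / 6188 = 0.24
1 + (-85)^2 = 7226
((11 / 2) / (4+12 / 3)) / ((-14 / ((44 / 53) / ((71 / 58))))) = -3509 / 105364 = -0.03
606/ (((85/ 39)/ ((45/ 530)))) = 106353/ 4505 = 23.61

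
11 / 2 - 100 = -189 / 2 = -94.50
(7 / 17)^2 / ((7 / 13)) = 91 / 289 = 0.31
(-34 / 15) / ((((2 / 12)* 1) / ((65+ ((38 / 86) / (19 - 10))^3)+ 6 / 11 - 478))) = 5609.38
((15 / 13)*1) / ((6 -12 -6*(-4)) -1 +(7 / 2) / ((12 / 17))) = 0.05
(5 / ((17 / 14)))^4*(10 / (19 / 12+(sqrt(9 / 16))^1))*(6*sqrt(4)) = 1234800000 / 83521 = 14784.31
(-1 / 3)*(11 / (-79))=0.05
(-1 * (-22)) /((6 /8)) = 88 /3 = 29.33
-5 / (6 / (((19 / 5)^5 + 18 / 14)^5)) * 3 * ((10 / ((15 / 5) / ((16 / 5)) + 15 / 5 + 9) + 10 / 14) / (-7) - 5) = 8337968144892584798855147580260761794016 / 2032201302051544189453125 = 4102924319788228.78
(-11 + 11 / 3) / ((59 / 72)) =-528 / 59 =-8.95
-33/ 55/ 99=-1/ 165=-0.01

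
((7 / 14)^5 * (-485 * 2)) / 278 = -485 / 4448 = -0.11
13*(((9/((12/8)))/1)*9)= 702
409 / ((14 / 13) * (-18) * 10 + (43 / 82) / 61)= -26595634 / 12604481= -2.11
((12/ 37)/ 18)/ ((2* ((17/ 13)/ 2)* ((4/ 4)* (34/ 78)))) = 338/ 10693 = 0.03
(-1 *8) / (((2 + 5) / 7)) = -8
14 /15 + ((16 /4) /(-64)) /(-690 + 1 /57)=8810551 /9438960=0.93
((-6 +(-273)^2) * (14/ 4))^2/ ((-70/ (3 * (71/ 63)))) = -131437034853/ 40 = -3285925871.32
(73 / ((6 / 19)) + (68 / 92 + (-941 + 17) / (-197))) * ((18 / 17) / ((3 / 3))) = 1135077 / 4531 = 250.51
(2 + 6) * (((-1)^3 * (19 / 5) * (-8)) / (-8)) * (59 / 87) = -8968 / 435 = -20.62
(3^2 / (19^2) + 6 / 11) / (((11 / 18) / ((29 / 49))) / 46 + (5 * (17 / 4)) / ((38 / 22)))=27193590 / 587608307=0.05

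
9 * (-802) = -7218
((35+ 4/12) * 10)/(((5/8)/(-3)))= -1696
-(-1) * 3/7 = 0.43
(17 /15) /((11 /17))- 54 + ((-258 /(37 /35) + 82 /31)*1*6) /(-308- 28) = -63507029 /1324785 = -47.94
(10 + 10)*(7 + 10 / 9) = 1460 / 9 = 162.22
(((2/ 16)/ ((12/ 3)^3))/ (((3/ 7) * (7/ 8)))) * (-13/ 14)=-13/ 2688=-0.00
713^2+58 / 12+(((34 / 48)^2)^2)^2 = 55959416398781569 / 110075314176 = 508373.90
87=87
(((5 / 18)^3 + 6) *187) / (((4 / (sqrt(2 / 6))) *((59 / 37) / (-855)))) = -23082579685 *sqrt(3) / 458784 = -87143.84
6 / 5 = 1.20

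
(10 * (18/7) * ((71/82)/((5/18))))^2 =529184016/82369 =6424.55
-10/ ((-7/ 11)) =110/ 7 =15.71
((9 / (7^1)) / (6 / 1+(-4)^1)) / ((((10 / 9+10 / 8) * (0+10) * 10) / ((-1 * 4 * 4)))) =-648 / 14875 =-0.04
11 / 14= 0.79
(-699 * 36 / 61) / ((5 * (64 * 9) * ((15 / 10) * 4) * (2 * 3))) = -233 / 58560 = -0.00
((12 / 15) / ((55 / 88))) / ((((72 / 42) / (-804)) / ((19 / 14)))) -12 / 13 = -265084 / 325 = -815.64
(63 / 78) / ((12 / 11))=77 / 104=0.74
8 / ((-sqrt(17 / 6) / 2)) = -16 * sqrt(102) / 17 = -9.51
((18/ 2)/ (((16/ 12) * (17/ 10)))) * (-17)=-67.50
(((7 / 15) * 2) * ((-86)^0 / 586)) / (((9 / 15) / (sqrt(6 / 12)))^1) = 7 * sqrt(2) / 5274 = 0.00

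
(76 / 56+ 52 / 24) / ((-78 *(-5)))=37 / 4095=0.01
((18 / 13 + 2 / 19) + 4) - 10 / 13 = 1166 / 247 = 4.72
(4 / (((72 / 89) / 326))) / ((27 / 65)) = 942955 / 243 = 3880.47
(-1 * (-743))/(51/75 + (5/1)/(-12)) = 222900/79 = 2821.52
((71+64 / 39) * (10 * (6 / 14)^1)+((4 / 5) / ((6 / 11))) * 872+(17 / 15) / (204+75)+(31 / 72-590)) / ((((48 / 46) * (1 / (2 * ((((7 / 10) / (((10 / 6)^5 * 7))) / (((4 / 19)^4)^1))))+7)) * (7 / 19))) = 520885221016139619 / 1426055803739840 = 365.26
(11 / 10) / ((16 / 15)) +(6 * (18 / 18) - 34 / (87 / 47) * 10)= -491785 / 2784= -176.65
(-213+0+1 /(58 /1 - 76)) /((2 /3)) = -3835 /12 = -319.58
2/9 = 0.22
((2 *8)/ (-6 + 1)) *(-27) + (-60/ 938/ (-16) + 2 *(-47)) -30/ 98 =-1037707/ 131320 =-7.90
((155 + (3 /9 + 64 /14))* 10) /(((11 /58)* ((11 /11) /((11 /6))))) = 973820 /63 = 15457.46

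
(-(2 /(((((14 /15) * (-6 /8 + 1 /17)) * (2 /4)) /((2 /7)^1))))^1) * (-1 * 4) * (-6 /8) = 12240 /2303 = 5.31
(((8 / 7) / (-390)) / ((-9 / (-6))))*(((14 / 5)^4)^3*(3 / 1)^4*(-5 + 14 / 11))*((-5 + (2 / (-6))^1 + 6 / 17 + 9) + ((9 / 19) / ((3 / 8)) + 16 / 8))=56241073799763492864 / 56383056640625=997481.82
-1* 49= -49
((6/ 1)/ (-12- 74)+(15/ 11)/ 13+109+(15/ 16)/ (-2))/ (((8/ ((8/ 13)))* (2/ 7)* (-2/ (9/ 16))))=-8.22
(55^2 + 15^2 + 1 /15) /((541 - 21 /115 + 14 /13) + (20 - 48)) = 14576549 /2304816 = 6.32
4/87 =0.05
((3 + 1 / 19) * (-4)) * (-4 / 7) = 928 / 133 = 6.98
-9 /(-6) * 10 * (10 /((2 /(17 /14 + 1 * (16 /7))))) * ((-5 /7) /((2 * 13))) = -375 /52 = -7.21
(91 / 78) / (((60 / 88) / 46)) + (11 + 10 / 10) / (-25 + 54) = 103258 / 1305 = 79.12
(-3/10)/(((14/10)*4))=-3/56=-0.05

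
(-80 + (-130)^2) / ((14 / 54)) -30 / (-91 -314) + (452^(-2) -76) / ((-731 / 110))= 53869865936389 / 830189304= 64888.65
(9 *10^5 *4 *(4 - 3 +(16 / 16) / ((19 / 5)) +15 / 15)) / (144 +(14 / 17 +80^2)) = 1315800000 / 1056989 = 1244.86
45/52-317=-16439/52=-316.13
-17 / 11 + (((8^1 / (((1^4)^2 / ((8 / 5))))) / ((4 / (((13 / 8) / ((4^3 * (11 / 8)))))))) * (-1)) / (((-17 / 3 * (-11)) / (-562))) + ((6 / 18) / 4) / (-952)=-6999821 / 6911520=-1.01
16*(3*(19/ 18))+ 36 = 86.67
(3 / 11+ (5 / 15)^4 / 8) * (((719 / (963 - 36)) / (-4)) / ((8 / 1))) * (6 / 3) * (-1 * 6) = 1405645 / 17620416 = 0.08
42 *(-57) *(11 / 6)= -4389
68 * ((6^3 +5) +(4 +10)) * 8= 127840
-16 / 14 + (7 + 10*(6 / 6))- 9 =48 / 7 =6.86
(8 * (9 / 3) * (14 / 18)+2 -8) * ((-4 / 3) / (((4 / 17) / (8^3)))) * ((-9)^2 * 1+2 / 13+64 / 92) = -8094493696 / 2691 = -3007987.25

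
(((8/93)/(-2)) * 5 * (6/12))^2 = 100/8649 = 0.01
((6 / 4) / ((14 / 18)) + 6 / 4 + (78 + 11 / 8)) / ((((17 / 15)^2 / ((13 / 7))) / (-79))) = -1071494775 / 113288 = -9458.15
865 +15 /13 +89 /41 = 462817 /533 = 868.32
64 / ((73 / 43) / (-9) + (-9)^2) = 12384 / 15637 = 0.79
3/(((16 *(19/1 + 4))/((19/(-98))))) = -57/36064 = -0.00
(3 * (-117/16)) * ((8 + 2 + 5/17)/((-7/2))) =8775/136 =64.52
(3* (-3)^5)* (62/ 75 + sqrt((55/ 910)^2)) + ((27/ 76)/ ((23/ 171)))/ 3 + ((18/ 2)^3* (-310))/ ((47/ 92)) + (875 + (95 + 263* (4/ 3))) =-13034803529707/ 29511300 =-441688.56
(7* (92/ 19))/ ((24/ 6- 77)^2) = 644/ 101251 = 0.01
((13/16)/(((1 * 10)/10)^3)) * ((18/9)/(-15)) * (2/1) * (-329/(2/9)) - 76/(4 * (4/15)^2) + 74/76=82933/1520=54.56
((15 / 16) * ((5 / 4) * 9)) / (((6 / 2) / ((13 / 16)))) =2925 / 1024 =2.86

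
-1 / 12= -0.08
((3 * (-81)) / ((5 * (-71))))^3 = 14348907 / 44738875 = 0.32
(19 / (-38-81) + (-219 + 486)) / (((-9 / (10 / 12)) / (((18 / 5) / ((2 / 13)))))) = -206401 / 357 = -578.15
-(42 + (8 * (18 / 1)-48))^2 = -19044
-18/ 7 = -2.57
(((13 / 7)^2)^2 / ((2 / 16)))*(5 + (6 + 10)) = 685464 / 343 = 1998.44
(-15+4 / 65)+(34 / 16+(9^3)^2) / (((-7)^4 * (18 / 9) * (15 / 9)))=128508319 / 2497040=51.46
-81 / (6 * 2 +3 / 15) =-405 / 61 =-6.64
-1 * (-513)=513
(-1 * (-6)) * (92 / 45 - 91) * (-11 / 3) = 88066 / 45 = 1957.02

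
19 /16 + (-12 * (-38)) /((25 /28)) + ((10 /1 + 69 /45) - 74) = 539329 /1200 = 449.44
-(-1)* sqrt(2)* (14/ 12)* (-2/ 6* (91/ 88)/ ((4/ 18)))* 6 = -1911* sqrt(2)/ 176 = -15.36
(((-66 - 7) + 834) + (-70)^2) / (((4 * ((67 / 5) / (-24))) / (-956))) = 162357480 / 67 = 2423245.97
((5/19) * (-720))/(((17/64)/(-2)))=460800/323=1426.63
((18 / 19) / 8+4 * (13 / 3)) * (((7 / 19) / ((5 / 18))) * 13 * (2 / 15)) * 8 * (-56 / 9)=-162215872 / 81225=-1997.12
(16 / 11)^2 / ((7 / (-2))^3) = -2048 / 41503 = -0.05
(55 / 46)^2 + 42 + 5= 102477 / 2116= 48.43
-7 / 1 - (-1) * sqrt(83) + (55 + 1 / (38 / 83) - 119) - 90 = -6035 / 38 + sqrt(83) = -149.71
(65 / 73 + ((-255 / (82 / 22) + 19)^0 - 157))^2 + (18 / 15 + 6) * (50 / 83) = 10643375747 / 442307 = 24063.32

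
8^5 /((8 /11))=45056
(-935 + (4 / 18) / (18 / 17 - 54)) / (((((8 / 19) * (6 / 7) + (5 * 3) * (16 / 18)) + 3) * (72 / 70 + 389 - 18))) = -3525480077 / 23417877870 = -0.15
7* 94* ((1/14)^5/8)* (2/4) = 47/614656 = 0.00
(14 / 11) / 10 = 7 / 55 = 0.13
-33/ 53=-0.62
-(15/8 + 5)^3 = -166375/512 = -324.95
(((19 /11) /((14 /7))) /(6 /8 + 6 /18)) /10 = 57 /715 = 0.08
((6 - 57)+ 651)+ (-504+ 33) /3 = 443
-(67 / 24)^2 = -7.79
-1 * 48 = -48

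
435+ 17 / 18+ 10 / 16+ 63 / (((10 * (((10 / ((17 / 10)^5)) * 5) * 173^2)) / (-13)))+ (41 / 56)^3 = 8074239503135136341 / 18478164600000000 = 436.96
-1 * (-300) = 300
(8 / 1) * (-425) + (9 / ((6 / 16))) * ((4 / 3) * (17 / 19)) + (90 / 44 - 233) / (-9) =-12586549 / 3762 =-3345.71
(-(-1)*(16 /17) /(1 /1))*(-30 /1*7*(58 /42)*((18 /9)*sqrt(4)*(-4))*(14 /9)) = 1039360 /153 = 6793.20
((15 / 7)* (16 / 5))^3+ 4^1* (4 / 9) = 1000816 / 3087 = 324.20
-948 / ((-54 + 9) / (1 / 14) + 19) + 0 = 948 / 611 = 1.55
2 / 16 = 1 / 8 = 0.12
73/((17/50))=3650/17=214.71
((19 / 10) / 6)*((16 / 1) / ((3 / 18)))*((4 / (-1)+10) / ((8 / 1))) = 114 / 5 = 22.80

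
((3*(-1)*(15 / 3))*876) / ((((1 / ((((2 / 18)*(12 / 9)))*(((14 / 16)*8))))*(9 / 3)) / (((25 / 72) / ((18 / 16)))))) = -1401.92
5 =5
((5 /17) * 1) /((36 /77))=385 /612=0.63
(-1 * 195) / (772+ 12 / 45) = -2925 / 11584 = -0.25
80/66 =40/33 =1.21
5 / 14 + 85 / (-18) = -275 / 63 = -4.37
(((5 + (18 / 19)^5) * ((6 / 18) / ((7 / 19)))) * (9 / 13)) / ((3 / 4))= 57080252 / 11859211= 4.81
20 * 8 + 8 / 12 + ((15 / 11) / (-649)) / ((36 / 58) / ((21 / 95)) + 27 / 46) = 36360885796 / 226313439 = 160.67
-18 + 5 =-13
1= 1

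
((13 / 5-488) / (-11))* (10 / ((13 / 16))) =77664 / 143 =543.10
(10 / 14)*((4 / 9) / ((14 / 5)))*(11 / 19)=550 / 8379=0.07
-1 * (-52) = 52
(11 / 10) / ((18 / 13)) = 143 / 180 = 0.79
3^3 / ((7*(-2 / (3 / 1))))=-81 / 14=-5.79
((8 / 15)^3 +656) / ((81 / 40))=17716096 / 54675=324.03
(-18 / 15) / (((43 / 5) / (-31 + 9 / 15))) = 912 / 215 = 4.24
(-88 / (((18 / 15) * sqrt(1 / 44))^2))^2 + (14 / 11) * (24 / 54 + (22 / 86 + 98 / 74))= 10249289292740 / 1417581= 7230126.03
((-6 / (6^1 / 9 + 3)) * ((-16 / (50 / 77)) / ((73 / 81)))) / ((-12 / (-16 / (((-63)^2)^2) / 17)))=64 / 287322525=0.00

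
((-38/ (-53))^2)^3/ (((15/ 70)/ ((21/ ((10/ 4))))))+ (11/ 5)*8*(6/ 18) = 3720894373144/ 332465416935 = 11.19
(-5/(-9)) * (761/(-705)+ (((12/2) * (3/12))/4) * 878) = 182.32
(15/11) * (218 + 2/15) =297.45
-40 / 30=-4 / 3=-1.33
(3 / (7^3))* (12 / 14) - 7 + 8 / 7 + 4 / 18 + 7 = 29660 / 21609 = 1.37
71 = 71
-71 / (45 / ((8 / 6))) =-284 / 135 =-2.10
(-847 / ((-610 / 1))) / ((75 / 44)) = 18634 / 22875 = 0.81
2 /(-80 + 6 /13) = -13 /517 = -0.03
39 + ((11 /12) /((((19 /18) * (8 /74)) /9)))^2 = 121659177 /23104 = 5265.72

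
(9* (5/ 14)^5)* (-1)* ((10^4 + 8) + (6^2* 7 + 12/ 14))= -536.58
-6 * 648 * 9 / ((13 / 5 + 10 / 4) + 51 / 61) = -7115040 / 1207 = -5894.81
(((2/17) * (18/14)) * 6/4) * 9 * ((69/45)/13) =1863/7735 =0.24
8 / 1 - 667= -659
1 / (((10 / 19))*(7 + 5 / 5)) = 19 / 80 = 0.24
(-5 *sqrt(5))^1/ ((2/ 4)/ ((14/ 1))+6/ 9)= -420 *sqrt(5)/ 59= -15.92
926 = 926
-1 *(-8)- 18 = -10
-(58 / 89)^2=-3364 / 7921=-0.42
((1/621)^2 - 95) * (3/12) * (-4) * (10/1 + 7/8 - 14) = -457948675/1542564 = -296.87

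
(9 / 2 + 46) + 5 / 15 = 305 / 6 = 50.83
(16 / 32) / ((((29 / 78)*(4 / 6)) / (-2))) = -117 / 29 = -4.03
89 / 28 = 3.18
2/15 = 0.13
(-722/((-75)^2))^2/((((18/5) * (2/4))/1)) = 521284/56953125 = 0.01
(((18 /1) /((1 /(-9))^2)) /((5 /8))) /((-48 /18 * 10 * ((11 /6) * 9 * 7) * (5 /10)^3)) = -11664 /1925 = -6.06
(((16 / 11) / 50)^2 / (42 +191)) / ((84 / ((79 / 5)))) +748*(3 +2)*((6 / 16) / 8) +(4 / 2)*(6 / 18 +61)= 2940324332783 / 9867550000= 297.98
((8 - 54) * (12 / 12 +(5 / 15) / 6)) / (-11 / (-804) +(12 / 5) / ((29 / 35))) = -3396364 / 203565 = -16.68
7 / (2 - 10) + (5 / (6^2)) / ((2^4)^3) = -129019 / 147456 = -0.87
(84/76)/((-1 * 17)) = -21/323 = -0.07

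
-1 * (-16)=16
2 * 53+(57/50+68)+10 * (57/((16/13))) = 127653/200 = 638.26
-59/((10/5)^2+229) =-59/233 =-0.25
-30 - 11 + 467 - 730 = -304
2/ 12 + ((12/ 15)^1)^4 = 2161/ 3750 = 0.58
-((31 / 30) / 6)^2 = -961 / 32400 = -0.03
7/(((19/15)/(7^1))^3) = 8103375/6859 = 1181.42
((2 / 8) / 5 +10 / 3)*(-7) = -1421 / 60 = -23.68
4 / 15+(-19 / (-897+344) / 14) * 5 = 32393 / 116130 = 0.28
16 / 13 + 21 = 289 / 13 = 22.23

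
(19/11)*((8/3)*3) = 152/11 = 13.82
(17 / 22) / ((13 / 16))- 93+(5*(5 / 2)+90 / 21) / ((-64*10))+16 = -19494721 / 256256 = -76.08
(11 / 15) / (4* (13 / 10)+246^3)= 11 / 223304118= 0.00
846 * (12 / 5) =10152 / 5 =2030.40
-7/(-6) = 7/6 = 1.17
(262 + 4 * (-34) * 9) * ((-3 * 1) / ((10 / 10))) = 2886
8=8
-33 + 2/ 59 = -1945/ 59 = -32.97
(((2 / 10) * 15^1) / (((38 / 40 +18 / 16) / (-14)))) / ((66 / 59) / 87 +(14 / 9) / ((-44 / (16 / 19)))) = 2703448440 / 2259011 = 1196.74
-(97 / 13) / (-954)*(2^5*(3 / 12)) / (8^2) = 97 / 99216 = 0.00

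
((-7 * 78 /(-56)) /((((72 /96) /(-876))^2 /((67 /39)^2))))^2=2343962175808147456 /1521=1541066519268998.98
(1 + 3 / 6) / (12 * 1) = 1 / 8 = 0.12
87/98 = 0.89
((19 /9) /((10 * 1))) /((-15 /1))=-19 /1350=-0.01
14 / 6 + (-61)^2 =11170 / 3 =3723.33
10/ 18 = 5/ 9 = 0.56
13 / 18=0.72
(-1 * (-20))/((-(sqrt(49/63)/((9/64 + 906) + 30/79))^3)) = -12998333306791461401505 * sqrt(7)/1583278391296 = -21720979441.87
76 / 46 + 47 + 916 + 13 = 22486 / 23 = 977.65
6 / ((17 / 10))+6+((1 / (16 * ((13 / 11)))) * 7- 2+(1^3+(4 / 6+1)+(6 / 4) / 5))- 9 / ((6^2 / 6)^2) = 10.62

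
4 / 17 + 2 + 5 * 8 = 718 / 17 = 42.24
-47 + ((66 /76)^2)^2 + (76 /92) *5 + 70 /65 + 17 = -15102522789 /623455664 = -24.22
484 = 484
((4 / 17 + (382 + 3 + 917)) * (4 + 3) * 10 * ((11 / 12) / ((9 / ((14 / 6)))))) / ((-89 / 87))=-21176.90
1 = 1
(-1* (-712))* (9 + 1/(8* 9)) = 57761/9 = 6417.89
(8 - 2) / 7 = 6 / 7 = 0.86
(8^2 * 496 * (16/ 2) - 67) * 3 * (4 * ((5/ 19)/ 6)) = 2538850/ 19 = 133623.68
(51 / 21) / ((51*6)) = 1 / 126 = 0.01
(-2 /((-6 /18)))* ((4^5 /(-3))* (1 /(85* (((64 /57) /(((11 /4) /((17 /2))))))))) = -10032 /1445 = -6.94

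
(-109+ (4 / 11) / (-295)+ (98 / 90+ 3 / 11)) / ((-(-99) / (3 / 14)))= -628723 / 2698542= -0.23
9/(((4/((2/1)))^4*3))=3/16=0.19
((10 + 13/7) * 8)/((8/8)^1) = 664/7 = 94.86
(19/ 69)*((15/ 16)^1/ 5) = 19/ 368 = 0.05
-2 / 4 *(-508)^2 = -129032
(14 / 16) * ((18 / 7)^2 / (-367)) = -81 / 5138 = -0.02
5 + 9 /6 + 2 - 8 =1 /2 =0.50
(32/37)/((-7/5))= -160/259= -0.62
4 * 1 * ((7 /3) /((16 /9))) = 21 /4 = 5.25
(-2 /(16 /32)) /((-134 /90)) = 180 /67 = 2.69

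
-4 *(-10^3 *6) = 24000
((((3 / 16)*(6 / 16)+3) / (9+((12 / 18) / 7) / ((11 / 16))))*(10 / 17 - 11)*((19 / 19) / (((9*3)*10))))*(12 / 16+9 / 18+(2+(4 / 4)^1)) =-595133 / 10808320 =-0.06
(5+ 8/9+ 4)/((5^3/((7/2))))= 0.28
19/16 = 1.19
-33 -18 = -51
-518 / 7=-74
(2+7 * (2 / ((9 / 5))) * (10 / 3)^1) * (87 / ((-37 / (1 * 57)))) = -415454 / 111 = -3742.83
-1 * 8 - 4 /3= -28 /3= -9.33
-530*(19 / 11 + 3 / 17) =-188680 / 187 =-1008.98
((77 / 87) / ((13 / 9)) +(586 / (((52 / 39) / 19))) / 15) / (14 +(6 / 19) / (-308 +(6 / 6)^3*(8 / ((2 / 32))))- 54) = -119760933 / 8595977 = -13.93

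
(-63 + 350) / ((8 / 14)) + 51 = 2213 / 4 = 553.25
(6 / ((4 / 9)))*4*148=7992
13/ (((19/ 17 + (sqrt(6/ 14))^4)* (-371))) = -1547/ 57452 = -0.03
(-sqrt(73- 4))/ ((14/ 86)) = -43*sqrt(69)/ 7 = -51.03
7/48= 0.15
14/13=1.08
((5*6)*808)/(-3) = -8080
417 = 417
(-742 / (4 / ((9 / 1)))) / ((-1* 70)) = 477 / 20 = 23.85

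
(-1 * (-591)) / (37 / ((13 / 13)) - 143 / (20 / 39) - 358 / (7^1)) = -27580 / 13673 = -2.02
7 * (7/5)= 9.80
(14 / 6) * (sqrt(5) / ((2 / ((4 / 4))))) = 7 * sqrt(5) / 6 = 2.61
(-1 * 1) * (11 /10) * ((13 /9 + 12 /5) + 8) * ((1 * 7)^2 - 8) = -240383 /450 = -534.18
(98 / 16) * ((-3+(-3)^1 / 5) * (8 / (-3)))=294 / 5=58.80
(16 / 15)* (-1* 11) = -176 / 15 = -11.73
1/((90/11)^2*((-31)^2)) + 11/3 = 28541821/7784100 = 3.67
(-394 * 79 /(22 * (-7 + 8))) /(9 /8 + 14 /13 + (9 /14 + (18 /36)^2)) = -11329864 /24783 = -457.16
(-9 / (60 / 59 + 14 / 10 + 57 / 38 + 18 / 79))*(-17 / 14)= 3565665 / 1352323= 2.64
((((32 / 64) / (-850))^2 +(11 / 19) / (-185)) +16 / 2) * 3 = 48741008109 / 2031670000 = 23.99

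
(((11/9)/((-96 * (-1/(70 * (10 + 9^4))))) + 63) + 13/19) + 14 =48704497/8208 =5933.78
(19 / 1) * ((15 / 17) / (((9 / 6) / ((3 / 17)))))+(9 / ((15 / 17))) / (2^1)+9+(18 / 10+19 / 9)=519769 / 26010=19.98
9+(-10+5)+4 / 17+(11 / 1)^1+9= 412 / 17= 24.24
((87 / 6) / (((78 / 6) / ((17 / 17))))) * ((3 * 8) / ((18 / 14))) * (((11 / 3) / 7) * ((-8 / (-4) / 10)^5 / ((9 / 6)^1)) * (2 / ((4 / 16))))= 20416 / 1096875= 0.02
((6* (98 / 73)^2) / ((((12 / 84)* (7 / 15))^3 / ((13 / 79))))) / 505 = 505650600 / 42520091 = 11.89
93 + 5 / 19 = 1772 / 19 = 93.26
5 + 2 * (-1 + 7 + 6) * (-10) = -235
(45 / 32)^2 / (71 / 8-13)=-675 / 1408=-0.48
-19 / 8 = -2.38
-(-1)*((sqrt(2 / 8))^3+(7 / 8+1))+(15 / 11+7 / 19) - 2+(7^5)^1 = 3513025 / 209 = 16808.73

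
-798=-798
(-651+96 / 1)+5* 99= -60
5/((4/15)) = 18.75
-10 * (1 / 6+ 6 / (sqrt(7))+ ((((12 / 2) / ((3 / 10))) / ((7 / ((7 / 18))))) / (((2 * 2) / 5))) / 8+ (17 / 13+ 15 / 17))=-402625 / 15912 - 60 * sqrt(7) / 7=-47.98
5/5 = 1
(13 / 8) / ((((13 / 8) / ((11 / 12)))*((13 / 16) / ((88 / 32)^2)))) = 1331 / 156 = 8.53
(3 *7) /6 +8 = 11.50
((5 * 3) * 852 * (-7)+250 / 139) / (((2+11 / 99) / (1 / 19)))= -111912210 / 50179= -2230.26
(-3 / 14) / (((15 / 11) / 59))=-649 / 70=-9.27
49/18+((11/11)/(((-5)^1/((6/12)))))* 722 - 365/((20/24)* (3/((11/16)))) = -61147/360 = -169.85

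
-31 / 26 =-1.19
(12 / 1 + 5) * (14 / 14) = 17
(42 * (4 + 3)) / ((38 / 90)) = 13230 / 19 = 696.32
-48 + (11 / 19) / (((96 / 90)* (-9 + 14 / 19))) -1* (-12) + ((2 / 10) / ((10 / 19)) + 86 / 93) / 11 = -2309398123 / 64244400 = -35.95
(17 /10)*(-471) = -8007 /10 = -800.70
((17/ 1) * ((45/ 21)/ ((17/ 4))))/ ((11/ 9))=540/ 77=7.01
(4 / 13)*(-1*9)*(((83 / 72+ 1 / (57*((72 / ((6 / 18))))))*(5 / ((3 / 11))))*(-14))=5464690 / 6669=819.42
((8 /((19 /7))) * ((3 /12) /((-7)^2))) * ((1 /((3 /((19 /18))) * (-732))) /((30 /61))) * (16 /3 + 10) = -23 /102060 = -0.00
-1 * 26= -26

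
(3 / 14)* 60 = 90 / 7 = 12.86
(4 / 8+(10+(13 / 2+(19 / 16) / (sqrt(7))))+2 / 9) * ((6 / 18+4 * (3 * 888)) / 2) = 94154.33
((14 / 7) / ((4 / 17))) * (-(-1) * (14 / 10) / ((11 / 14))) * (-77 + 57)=-3332 / 11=-302.91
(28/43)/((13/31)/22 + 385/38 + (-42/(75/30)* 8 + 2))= -0.01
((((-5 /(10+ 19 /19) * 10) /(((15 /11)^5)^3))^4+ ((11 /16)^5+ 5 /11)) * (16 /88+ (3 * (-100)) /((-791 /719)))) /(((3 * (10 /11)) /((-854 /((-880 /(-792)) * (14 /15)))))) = -50107.32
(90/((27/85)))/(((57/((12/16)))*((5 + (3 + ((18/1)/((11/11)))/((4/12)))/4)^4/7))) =54400/286246191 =0.00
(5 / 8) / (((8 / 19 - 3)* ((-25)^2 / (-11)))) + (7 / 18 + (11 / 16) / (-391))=134977567 / 344862000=0.39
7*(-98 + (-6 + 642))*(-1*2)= -7532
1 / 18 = 0.06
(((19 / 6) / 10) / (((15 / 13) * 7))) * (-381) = -31369 / 2100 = -14.94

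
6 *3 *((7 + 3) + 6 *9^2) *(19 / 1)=169632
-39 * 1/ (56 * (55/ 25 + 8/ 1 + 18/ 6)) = -65/ 1232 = -0.05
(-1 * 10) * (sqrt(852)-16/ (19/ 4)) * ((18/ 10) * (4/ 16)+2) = 1568/ 19-49 * sqrt(213) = -632.61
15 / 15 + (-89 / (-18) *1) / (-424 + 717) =5363 / 5274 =1.02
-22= -22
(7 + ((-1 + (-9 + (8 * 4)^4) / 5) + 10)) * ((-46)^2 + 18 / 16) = 17760934239 / 40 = 444023355.98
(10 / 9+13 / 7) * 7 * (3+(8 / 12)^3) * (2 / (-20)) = -6.85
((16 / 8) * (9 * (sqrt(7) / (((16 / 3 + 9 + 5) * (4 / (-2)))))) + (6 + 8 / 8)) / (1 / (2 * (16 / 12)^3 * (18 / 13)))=1792 / 39 - 1152 * sqrt(7) / 377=37.86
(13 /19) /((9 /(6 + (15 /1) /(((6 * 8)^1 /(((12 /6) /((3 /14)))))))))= 1391 /2052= 0.68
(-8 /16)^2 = 1 /4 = 0.25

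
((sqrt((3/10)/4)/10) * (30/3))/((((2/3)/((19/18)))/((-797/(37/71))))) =-1075153 * sqrt(30)/8880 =-663.16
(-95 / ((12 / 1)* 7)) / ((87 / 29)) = -95 / 252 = -0.38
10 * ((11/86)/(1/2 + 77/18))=495/1849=0.27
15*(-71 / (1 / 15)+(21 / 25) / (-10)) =-15976.26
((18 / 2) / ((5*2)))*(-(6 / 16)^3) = -243 / 5120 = -0.05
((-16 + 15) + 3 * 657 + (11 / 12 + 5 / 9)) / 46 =70973 / 1656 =42.86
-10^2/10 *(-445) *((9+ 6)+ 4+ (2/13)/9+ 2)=10942550/117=93526.07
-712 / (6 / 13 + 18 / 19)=-43966 / 87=-505.36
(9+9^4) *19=124830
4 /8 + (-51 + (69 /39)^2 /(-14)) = -60006 /1183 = -50.72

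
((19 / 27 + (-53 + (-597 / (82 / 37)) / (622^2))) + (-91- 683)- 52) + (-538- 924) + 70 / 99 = -22044020843137 / 9422172936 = -2339.59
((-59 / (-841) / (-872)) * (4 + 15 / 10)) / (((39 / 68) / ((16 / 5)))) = -44132 / 17875455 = -0.00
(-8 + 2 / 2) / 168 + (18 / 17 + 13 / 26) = 619 / 408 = 1.52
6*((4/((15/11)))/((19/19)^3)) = 88/5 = 17.60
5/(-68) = -0.07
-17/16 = -1.06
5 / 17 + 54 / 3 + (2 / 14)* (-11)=1990 / 119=16.72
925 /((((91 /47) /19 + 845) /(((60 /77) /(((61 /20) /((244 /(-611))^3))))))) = -1255614240000 /70504533848749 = -0.02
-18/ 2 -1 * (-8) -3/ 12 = -5/ 4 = -1.25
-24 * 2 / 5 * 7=-67.20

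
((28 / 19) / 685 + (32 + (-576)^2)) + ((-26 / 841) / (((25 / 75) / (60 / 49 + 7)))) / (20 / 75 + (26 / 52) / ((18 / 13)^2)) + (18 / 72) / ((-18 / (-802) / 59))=332463.75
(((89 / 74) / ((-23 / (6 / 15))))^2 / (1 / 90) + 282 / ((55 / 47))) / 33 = 3200042804 / 438141605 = 7.30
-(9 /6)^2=-2.25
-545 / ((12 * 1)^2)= -545 / 144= -3.78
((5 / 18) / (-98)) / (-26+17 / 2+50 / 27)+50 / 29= 828187 / 480298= 1.72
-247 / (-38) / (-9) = -0.72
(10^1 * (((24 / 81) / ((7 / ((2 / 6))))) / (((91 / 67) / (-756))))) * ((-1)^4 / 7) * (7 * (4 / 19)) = -85760 / 5187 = -16.53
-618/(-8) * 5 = 1545/4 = 386.25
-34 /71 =-0.48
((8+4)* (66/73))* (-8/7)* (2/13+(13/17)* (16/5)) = -18209664/564655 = -32.25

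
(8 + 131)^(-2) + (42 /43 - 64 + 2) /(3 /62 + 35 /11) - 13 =-58369515716 /1830259009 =-31.89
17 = 17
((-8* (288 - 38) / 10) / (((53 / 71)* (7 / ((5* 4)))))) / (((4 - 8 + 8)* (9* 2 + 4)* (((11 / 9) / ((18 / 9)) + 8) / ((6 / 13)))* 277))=-766800 / 455566111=-0.00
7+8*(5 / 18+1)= 155 / 9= 17.22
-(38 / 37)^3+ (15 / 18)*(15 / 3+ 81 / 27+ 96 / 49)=53730476 / 7445991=7.22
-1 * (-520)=520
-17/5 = -3.40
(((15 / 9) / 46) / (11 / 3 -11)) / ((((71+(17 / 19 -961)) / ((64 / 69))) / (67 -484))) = -0.00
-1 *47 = -47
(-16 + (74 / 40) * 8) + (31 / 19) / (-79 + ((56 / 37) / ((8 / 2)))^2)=-2503813 / 2051145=-1.22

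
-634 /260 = -317 /130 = -2.44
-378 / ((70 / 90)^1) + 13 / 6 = -2903 / 6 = -483.83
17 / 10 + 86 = 877 / 10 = 87.70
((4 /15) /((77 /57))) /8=19 /770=0.02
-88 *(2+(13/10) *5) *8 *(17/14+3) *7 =-176528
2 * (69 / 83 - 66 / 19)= -8334 / 1577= -5.28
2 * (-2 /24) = -1 /6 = -0.17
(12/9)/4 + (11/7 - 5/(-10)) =101/42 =2.40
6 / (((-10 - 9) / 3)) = -18 / 19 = -0.95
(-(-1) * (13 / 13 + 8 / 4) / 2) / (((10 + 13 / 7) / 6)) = 63 / 83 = 0.76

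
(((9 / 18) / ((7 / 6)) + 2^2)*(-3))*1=-93 / 7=-13.29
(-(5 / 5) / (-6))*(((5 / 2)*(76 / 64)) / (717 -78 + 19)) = 95 / 126336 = 0.00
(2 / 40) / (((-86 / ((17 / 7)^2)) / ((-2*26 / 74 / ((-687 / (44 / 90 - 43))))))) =7187141 / 48202049700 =0.00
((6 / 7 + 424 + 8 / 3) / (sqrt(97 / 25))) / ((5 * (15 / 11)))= 98758 * sqrt(97) / 30555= 31.83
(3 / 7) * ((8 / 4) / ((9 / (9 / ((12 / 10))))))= 5 / 7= 0.71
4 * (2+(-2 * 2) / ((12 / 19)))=-52 / 3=-17.33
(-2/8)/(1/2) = -1/2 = -0.50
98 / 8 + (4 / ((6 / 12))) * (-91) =-2863 / 4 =-715.75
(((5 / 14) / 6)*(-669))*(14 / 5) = -223 / 2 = -111.50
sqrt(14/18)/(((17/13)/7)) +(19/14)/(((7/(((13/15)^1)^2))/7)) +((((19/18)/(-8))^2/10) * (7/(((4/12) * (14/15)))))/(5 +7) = 19791559/19353600 +91 * sqrt(7)/51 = 5.74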